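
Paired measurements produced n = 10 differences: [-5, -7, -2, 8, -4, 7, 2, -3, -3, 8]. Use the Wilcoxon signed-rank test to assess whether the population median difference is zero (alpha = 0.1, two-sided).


Step 1: Drop any zero differences (none here) and take |d_i|.
|d| = [5, 7, 2, 8, 4, 7, 2, 3, 3, 8]
Step 2: Midrank |d_i| (ties get averaged ranks).
ranks: |5|->6, |7|->7.5, |2|->1.5, |8|->9.5, |4|->5, |7|->7.5, |2|->1.5, |3|->3.5, |3|->3.5, |8|->9.5
Step 3: Attach original signs; sum ranks with positive sign and with negative sign.
W+ = 9.5 + 7.5 + 1.5 + 9.5 = 28
W- = 6 + 7.5 + 1.5 + 5 + 3.5 + 3.5 = 27
(Check: W+ + W- = 55 should equal n(n+1)/2 = 55.)
Step 4: Test statistic W = min(W+, W-) = 27.
Step 5: Ties in |d|, so use the tie-corrected normal approximation.
        E[W] = n(n+1)/4 = 10*11/4 = 27.5.
        Tie groups: |d|=2 (t=2), |d|=3 (t=2), |d|=7 (t=2), |d|=8 (t=2); sum(t^3 - t) = 24.
        Var[W] = n(n+1)(2n+1)/24 - sum(t^3-t)/48 = 2310/24 - 24/48 = 95.75.
        z = (W - E[W]) / sqrt(Var[W]) = (27 - 27.5) / 9.7852 = -0.0511.
        Two-sided p = 2*Phi(z) = 0.959248.
Step 6: alpha = 0.1. fail to reject H0.

W+ = 28, W- = 27, W = min = 27, p = 0.959248, fail to reject H0.


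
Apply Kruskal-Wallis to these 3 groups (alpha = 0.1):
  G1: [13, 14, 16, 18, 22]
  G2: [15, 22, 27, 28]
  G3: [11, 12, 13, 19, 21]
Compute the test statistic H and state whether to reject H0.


Step 1: Combine all N = 14 observations and assign midranks.
sorted (value, group, rank): (11,G3,1), (12,G3,2), (13,G1,3.5), (13,G3,3.5), (14,G1,5), (15,G2,6), (16,G1,7), (18,G1,8), (19,G3,9), (21,G3,10), (22,G1,11.5), (22,G2,11.5), (27,G2,13), (28,G2,14)
Step 2: Sum ranks within each group.
R_1 = 35 (n_1 = 5)
R_2 = 44.5 (n_2 = 4)
R_3 = 25.5 (n_3 = 5)
Step 3: H = 12/(N(N+1)) * sum(R_i^2/n_i) - 3(N+1)
     = 12/(14*15) * (35^2/5 + 44.5^2/4 + 25.5^2/5) - 3*15
     = 0.057143 * 870.112 - 45
     = 4.720714.
Step 4: Ties present; correction factor C = 1 - 12/(14^3 - 14) = 0.995604. Corrected H = 4.720714 / 0.995604 = 4.741556.
Step 5: Under H0, H ~ chi^2(2); p-value = 0.093408.
Step 6: alpha = 0.1. reject H0.

H = 4.7416, df = 2, p = 0.093408, reject H0.


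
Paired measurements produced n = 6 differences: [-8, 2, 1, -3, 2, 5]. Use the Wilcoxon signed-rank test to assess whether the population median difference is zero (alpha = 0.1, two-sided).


Step 1: Drop any zero differences (none here) and take |d_i|.
|d| = [8, 2, 1, 3, 2, 5]
Step 2: Midrank |d_i| (ties get averaged ranks).
ranks: |8|->6, |2|->2.5, |1|->1, |3|->4, |2|->2.5, |5|->5
Step 3: Attach original signs; sum ranks with positive sign and with negative sign.
W+ = 2.5 + 1 + 2.5 + 5 = 11
W- = 6 + 4 = 10
(Check: W+ + W- = 21 should equal n(n+1)/2 = 21.)
Step 4: Test statistic W = min(W+, W-) = 10.
Step 5: Ties in |d|, so use the tie-corrected normal approximation.
        E[W] = n(n+1)/4 = 6*7/4 = 10.5.
        Tie groups: |d|=2 (t=2); sum(t^3 - t) = 6.
        Var[W] = n(n+1)(2n+1)/24 - sum(t^3-t)/48 = 546/24 - 6/48 = 22.625.
        z = (W - E[W]) / sqrt(Var[W]) = (10 - 10.5) / 4.7566 = -0.1051.
        Two-sided p = 2*Phi(z) = 0.916282.
Step 6: alpha = 0.1. fail to reject H0.

W+ = 11, W- = 10, W = min = 10, p = 0.916282, fail to reject H0.


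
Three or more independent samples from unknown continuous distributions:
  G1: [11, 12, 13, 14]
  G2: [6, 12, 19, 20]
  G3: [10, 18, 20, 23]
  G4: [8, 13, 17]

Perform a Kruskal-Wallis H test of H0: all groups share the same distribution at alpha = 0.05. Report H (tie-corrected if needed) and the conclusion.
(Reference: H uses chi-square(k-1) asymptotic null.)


Step 1: Combine all N = 15 observations and assign midranks.
sorted (value, group, rank): (6,G2,1), (8,G4,2), (10,G3,3), (11,G1,4), (12,G1,5.5), (12,G2,5.5), (13,G1,7.5), (13,G4,7.5), (14,G1,9), (17,G4,10), (18,G3,11), (19,G2,12), (20,G2,13.5), (20,G3,13.5), (23,G3,15)
Step 2: Sum ranks within each group.
R_1 = 26 (n_1 = 4)
R_2 = 32 (n_2 = 4)
R_3 = 42.5 (n_3 = 4)
R_4 = 19.5 (n_4 = 3)
Step 3: H = 12/(N(N+1)) * sum(R_i^2/n_i) - 3(N+1)
     = 12/(15*16) * (26^2/4 + 32^2/4 + 42.5^2/4 + 19.5^2/3) - 3*16
     = 0.050000 * 1003.31 - 48
     = 2.165625.
Step 4: Ties present; correction factor C = 1 - 18/(15^3 - 15) = 0.994643. Corrected H = 2.165625 / 0.994643 = 2.177289.
Step 5: Under H0, H ~ chi^2(3); p-value = 0.536436.
Step 6: alpha = 0.05. fail to reject H0.

H = 2.1773, df = 3, p = 0.536436, fail to reject H0.


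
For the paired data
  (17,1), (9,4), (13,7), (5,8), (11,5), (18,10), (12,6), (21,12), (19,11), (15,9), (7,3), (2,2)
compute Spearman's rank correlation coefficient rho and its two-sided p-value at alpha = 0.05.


Step 1: Rank x and y separately (midranks; no ties here).
rank(x): 17->9, 9->4, 13->7, 5->2, 11->5, 18->10, 12->6, 21->12, 19->11, 15->8, 7->3, 2->1
rank(y): 1->1, 4->4, 7->7, 8->8, 5->5, 10->10, 6->6, 12->12, 11->11, 9->9, 3->3, 2->2
Step 2: d_i = R_x(i) - R_y(i); compute d_i^2.
  (9-1)^2=64, (4-4)^2=0, (7-7)^2=0, (2-8)^2=36, (5-5)^2=0, (10-10)^2=0, (6-6)^2=0, (12-12)^2=0, (11-11)^2=0, (8-9)^2=1, (3-3)^2=0, (1-2)^2=1
sum(d^2) = 102.
Step 3: rho = 1 - 6*102 / (12*(12^2 - 1)) = 1 - 612/1716 = 0.643357.
Step 4: Under H0, t = rho * sqrt((n-2)/(1-rho^2)) = 2.6575 ~ t(10).
Step 5: Two-sided p-value from the t-distribution with 10 df = 0.024003.
Step 6: alpha = 0.05. reject H0.

rho = 0.6434, p = 0.024003, reject H0 at alpha = 0.05.


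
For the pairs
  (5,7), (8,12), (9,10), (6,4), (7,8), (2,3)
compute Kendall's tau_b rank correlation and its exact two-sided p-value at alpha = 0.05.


Step 1: Enumerate the 15 unordered pairs (i,j) with i<j and classify each by sign(x_j-x_i) * sign(y_j-y_i).
  (1,2):dx=+3,dy=+5->C; (1,3):dx=+4,dy=+3->C; (1,4):dx=+1,dy=-3->D; (1,5):dx=+2,dy=+1->C
  (1,6):dx=-3,dy=-4->C; (2,3):dx=+1,dy=-2->D; (2,4):dx=-2,dy=-8->C; (2,5):dx=-1,dy=-4->C
  (2,6):dx=-6,dy=-9->C; (3,4):dx=-3,dy=-6->C; (3,5):dx=-2,dy=-2->C; (3,6):dx=-7,dy=-7->C
  (4,5):dx=+1,dy=+4->C; (4,6):dx=-4,dy=-1->C; (5,6):dx=-5,dy=-5->C
Step 2: C = 13, D = 2, total pairs = 15.
Step 3: tau = (C - D)/(n(n-1)/2) = (13 - 2)/15 = 0.733333.
Step 4: Exact two-sided p-value (enumerate n! = 720 permutations of y under H0): p = 0.055556.
Step 5: alpha = 0.05. fail to reject H0.

tau_b = 0.7333 (C=13, D=2), p = 0.055556, fail to reject H0.


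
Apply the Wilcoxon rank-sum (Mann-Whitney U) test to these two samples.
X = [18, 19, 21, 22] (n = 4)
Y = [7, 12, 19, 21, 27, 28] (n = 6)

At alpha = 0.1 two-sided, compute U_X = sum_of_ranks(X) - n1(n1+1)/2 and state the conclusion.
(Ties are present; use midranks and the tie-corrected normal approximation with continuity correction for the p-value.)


Step 1: Combine and sort all 10 observations; assign midranks.
sorted (value, group): (7,Y), (12,Y), (18,X), (19,X), (19,Y), (21,X), (21,Y), (22,X), (27,Y), (28,Y)
ranks: 7->1, 12->2, 18->3, 19->4.5, 19->4.5, 21->6.5, 21->6.5, 22->8, 27->9, 28->10
Step 2: Rank sum for X: R1 = 3 + 4.5 + 6.5 + 8 = 22.
Step 3: U_X = R1 - n1(n1+1)/2 = 22 - 4*5/2 = 22 - 10 = 12.
       U_Y = n1*n2 - U_X = 24 - 12 = 12.
Step 4: Ties are present, so use the tie-corrected normal approximation (with continuity correction) for the p-value.
Step 5: p-value = 1.000000; compare to alpha = 0.1. fail to reject H0.

U_X = 12, p = 1.000000, fail to reject H0 at alpha = 0.1.


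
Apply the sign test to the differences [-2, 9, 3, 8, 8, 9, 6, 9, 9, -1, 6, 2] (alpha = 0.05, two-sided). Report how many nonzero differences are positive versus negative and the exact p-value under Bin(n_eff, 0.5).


Step 1: Discard zero differences. Original n = 12; n_eff = number of nonzero differences = 12.
Nonzero differences (with sign): -2, +9, +3, +8, +8, +9, +6, +9, +9, -1, +6, +2
Step 2: Count signs: positive = 10, negative = 2.
Step 3: Under H0: P(positive) = 0.5, so the number of positives S ~ Bin(12, 0.5).
Step 4: Two-sided exact p-value = sum of Bin(12,0.5) probabilities at or below the observed probability = 0.038574.
Step 5: alpha = 0.05. reject H0.

n_eff = 12, pos = 10, neg = 2, p = 0.038574, reject H0.


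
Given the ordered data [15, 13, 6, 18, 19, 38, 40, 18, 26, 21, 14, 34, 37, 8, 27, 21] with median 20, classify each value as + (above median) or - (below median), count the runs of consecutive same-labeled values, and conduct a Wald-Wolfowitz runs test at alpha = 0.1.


Step 1: Compute median = 20; label A = above, B = below.
Labels in order: BBBBBAABAABAABAA  (n_A = 8, n_B = 8)
Step 2: Count runs R = 8.
Step 3: Under H0 (random ordering), E[R] = 2*n_A*n_B/(n_A+n_B) + 1 = 2*8*8/16 + 1 = 9.0000.
        Var[R] = 2*n_A*n_B*(2*n_A*n_B - n_A - n_B) / ((n_A+n_B)^2 * (n_A+n_B-1)) = 14336/3840 = 3.7333.
        SD[R] = 1.9322.
Step 4: Continuity-corrected z = (R + 0.5 - E[R]) / SD[R] = (8 + 0.5 - 9.0000) / 1.9322 = -0.2588.
Step 5: Two-sided p-value via normal approximation = 2*(1 - Phi(|z|)) = 0.795809.
Step 6: alpha = 0.1. fail to reject H0.

R = 8, z = -0.2588, p = 0.795809, fail to reject H0.


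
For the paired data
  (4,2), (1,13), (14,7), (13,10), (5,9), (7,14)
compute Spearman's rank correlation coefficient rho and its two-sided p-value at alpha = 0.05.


Step 1: Rank x and y separately (midranks; no ties here).
rank(x): 4->2, 1->1, 14->6, 13->5, 5->3, 7->4
rank(y): 2->1, 13->5, 7->2, 10->4, 9->3, 14->6
Step 2: d_i = R_x(i) - R_y(i); compute d_i^2.
  (2-1)^2=1, (1-5)^2=16, (6-2)^2=16, (5-4)^2=1, (3-3)^2=0, (4-6)^2=4
sum(d^2) = 38.
Step 3: rho = 1 - 6*38 / (6*(6^2 - 1)) = 1 - 228/210 = -0.085714.
Step 4: Under H0, t = rho * sqrt((n-2)/(1-rho^2)) = -0.1721 ~ t(4).
Step 5: Two-sided p-value from the t-distribution with 4 df = 0.871743.
Step 6: alpha = 0.05. fail to reject H0.

rho = -0.0857, p = 0.871743, fail to reject H0 at alpha = 0.05.


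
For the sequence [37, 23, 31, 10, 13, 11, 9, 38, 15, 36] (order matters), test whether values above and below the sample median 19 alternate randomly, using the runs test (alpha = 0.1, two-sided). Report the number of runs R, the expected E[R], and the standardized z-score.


Step 1: Compute median = 19; label A = above, B = below.
Labels in order: AAABBBBABA  (n_A = 5, n_B = 5)
Step 2: Count runs R = 5.
Step 3: Under H0 (random ordering), E[R] = 2*n_A*n_B/(n_A+n_B) + 1 = 2*5*5/10 + 1 = 6.0000.
        Var[R] = 2*n_A*n_B*(2*n_A*n_B - n_A - n_B) / ((n_A+n_B)^2 * (n_A+n_B-1)) = 2000/900 = 2.2222.
        SD[R] = 1.4907.
Step 4: Continuity-corrected z = (R + 0.5 - E[R]) / SD[R] = (5 + 0.5 - 6.0000) / 1.4907 = -0.3354.
Step 5: Two-sided p-value via normal approximation = 2*(1 - Phi(|z|)) = 0.737316.
Step 6: alpha = 0.1. fail to reject H0.

R = 5, z = -0.3354, p = 0.737316, fail to reject H0.


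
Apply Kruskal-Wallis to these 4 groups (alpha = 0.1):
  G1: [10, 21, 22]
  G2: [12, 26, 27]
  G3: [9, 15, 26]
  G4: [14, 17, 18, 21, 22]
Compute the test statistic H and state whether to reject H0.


Step 1: Combine all N = 14 observations and assign midranks.
sorted (value, group, rank): (9,G3,1), (10,G1,2), (12,G2,3), (14,G4,4), (15,G3,5), (17,G4,6), (18,G4,7), (21,G1,8.5), (21,G4,8.5), (22,G1,10.5), (22,G4,10.5), (26,G2,12.5), (26,G3,12.5), (27,G2,14)
Step 2: Sum ranks within each group.
R_1 = 21 (n_1 = 3)
R_2 = 29.5 (n_2 = 3)
R_3 = 18.5 (n_3 = 3)
R_4 = 36 (n_4 = 5)
Step 3: H = 12/(N(N+1)) * sum(R_i^2/n_i) - 3(N+1)
     = 12/(14*15) * (21^2/3 + 29.5^2/3 + 18.5^2/3 + 36^2/5) - 3*15
     = 0.057143 * 810.367 - 45
     = 1.306667.
Step 4: Ties present; correction factor C = 1 - 18/(14^3 - 14) = 0.993407. Corrected H = 1.306667 / 0.993407 = 1.315339.
Step 5: Under H0, H ~ chi^2(3); p-value = 0.725494.
Step 6: alpha = 0.1. fail to reject H0.

H = 1.3153, df = 3, p = 0.725494, fail to reject H0.


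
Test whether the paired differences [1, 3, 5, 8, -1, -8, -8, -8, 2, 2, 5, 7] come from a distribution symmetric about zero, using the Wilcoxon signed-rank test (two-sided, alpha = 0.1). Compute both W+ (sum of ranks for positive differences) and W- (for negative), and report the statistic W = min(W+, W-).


Step 1: Drop any zero differences (none here) and take |d_i|.
|d| = [1, 3, 5, 8, 1, 8, 8, 8, 2, 2, 5, 7]
Step 2: Midrank |d_i| (ties get averaged ranks).
ranks: |1|->1.5, |3|->5, |5|->6.5, |8|->10.5, |1|->1.5, |8|->10.5, |8|->10.5, |8|->10.5, |2|->3.5, |2|->3.5, |5|->6.5, |7|->8
Step 3: Attach original signs; sum ranks with positive sign and with negative sign.
W+ = 1.5 + 5 + 6.5 + 10.5 + 3.5 + 3.5 + 6.5 + 8 = 45
W- = 1.5 + 10.5 + 10.5 + 10.5 = 33
(Check: W+ + W- = 78 should equal n(n+1)/2 = 78.)
Step 4: Test statistic W = min(W+, W-) = 33.
Step 5: Ties in |d|, so use the tie-corrected normal approximation.
        E[W] = n(n+1)/4 = 12*13/4 = 39.
        Tie groups: |d|=1 (t=2), |d|=2 (t=2), |d|=5 (t=2), |d|=8 (t=4); sum(t^3 - t) = 78.
        Var[W] = n(n+1)(2n+1)/24 - sum(t^3-t)/48 = 3900/24 - 78/48 = 160.875.
        z = (W - E[W]) / sqrt(Var[W]) = (33 - 39) / 12.6837 = -0.4730.
        Two-sided p = 2*Phi(z) = 0.636178.
Step 6: alpha = 0.1. fail to reject H0.

W+ = 45, W- = 33, W = min = 33, p = 0.636178, fail to reject H0.


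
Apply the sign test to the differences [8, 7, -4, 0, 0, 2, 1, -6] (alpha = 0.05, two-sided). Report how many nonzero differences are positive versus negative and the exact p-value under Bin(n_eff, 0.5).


Step 1: Discard zero differences. Original n = 8; n_eff = number of nonzero differences = 6.
Nonzero differences (with sign): +8, +7, -4, +2, +1, -6
Step 2: Count signs: positive = 4, negative = 2.
Step 3: Under H0: P(positive) = 0.5, so the number of positives S ~ Bin(6, 0.5).
Step 4: Two-sided exact p-value = sum of Bin(6,0.5) probabilities at or below the observed probability = 0.687500.
Step 5: alpha = 0.05. fail to reject H0.

n_eff = 6, pos = 4, neg = 2, p = 0.687500, fail to reject H0.


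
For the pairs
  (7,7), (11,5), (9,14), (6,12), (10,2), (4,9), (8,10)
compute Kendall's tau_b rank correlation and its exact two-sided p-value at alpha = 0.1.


Step 1: Enumerate the 21 unordered pairs (i,j) with i<j and classify each by sign(x_j-x_i) * sign(y_j-y_i).
  (1,2):dx=+4,dy=-2->D; (1,3):dx=+2,dy=+7->C; (1,4):dx=-1,dy=+5->D; (1,5):dx=+3,dy=-5->D
  (1,6):dx=-3,dy=+2->D; (1,7):dx=+1,dy=+3->C; (2,3):dx=-2,dy=+9->D; (2,4):dx=-5,dy=+7->D
  (2,5):dx=-1,dy=-3->C; (2,6):dx=-7,dy=+4->D; (2,7):dx=-3,dy=+5->D; (3,4):dx=-3,dy=-2->C
  (3,5):dx=+1,dy=-12->D; (3,6):dx=-5,dy=-5->C; (3,7):dx=-1,dy=-4->C; (4,5):dx=+4,dy=-10->D
  (4,6):dx=-2,dy=-3->C; (4,7):dx=+2,dy=-2->D; (5,6):dx=-6,dy=+7->D; (5,7):dx=-2,dy=+8->D
  (6,7):dx=+4,dy=+1->C
Step 2: C = 8, D = 13, total pairs = 21.
Step 3: tau = (C - D)/(n(n-1)/2) = (8 - 13)/21 = -0.238095.
Step 4: Exact two-sided p-value (enumerate n! = 5040 permutations of y under H0): p = 0.561905.
Step 5: alpha = 0.1. fail to reject H0.

tau_b = -0.2381 (C=8, D=13), p = 0.561905, fail to reject H0.


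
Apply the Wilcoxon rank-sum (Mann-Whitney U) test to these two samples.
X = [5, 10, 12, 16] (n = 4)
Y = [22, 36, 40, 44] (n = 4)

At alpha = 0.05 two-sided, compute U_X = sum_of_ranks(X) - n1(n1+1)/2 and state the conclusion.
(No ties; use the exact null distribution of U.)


Step 1: Combine and sort all 8 observations; assign midranks.
sorted (value, group): (5,X), (10,X), (12,X), (16,X), (22,Y), (36,Y), (40,Y), (44,Y)
ranks: 5->1, 10->2, 12->3, 16->4, 22->5, 36->6, 40->7, 44->8
Step 2: Rank sum for X: R1 = 1 + 2 + 3 + 4 = 10.
Step 3: U_X = R1 - n1(n1+1)/2 = 10 - 4*5/2 = 10 - 10 = 0.
       U_Y = n1*n2 - U_X = 16 - 0 = 16.
Step 4: No ties, so the exact null distribution of U (based on enumerating the C(8,4) = 70 equally likely rank assignments) gives the two-sided p-value.
Step 5: p-value = 0.028571; compare to alpha = 0.05. reject H0.

U_X = 0, p = 0.028571, reject H0 at alpha = 0.05.


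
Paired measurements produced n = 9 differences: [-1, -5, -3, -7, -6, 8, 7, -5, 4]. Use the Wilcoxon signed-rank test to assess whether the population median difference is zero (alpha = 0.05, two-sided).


Step 1: Drop any zero differences (none here) and take |d_i|.
|d| = [1, 5, 3, 7, 6, 8, 7, 5, 4]
Step 2: Midrank |d_i| (ties get averaged ranks).
ranks: |1|->1, |5|->4.5, |3|->2, |7|->7.5, |6|->6, |8|->9, |7|->7.5, |5|->4.5, |4|->3
Step 3: Attach original signs; sum ranks with positive sign and with negative sign.
W+ = 9 + 7.5 + 3 = 19.5
W- = 1 + 4.5 + 2 + 7.5 + 6 + 4.5 = 25.5
(Check: W+ + W- = 45 should equal n(n+1)/2 = 45.)
Step 4: Test statistic W = min(W+, W-) = 19.5.
Step 5: Ties in |d|, so use the tie-corrected normal approximation.
        E[W] = n(n+1)/4 = 9*10/4 = 22.5.
        Tie groups: |d|=5 (t=2), |d|=7 (t=2); sum(t^3 - t) = 12.
        Var[W] = n(n+1)(2n+1)/24 - sum(t^3-t)/48 = 1710/24 - 12/48 = 71.
        z = (W - E[W]) / sqrt(Var[W]) = (19.5 - 22.5) / 8.4261 = -0.3560.
        Two-sided p = 2*Phi(z) = 0.721815.
Step 6: alpha = 0.05. fail to reject H0.

W+ = 19.5, W- = 25.5, W = min = 19.5, p = 0.721815, fail to reject H0.


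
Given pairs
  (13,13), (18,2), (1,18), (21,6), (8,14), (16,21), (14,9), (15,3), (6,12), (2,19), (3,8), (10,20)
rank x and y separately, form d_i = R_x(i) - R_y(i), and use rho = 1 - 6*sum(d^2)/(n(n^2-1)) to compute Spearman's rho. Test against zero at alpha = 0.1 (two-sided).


Step 1: Rank x and y separately (midranks; no ties here).
rank(x): 13->7, 18->11, 1->1, 21->12, 8->5, 16->10, 14->8, 15->9, 6->4, 2->2, 3->3, 10->6
rank(y): 13->7, 2->1, 18->9, 6->3, 14->8, 21->12, 9->5, 3->2, 12->6, 19->10, 8->4, 20->11
Step 2: d_i = R_x(i) - R_y(i); compute d_i^2.
  (7-7)^2=0, (11-1)^2=100, (1-9)^2=64, (12-3)^2=81, (5-8)^2=9, (10-12)^2=4, (8-5)^2=9, (9-2)^2=49, (4-6)^2=4, (2-10)^2=64, (3-4)^2=1, (6-11)^2=25
sum(d^2) = 410.
Step 3: rho = 1 - 6*410 / (12*(12^2 - 1)) = 1 - 2460/1716 = -0.433566.
Step 4: Under H0, t = rho * sqrt((n-2)/(1-rho^2)) = -1.5215 ~ t(10).
Step 5: Two-sided p-value from the t-distribution with 10 df = 0.159106.
Step 6: alpha = 0.1. fail to reject H0.

rho = -0.4336, p = 0.159106, fail to reject H0 at alpha = 0.1.


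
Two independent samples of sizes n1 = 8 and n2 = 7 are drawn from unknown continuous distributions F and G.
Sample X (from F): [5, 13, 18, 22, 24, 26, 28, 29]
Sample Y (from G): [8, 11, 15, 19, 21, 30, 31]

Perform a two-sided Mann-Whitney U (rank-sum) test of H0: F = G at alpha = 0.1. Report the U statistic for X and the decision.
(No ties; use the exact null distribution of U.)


Step 1: Combine and sort all 15 observations; assign midranks.
sorted (value, group): (5,X), (8,Y), (11,Y), (13,X), (15,Y), (18,X), (19,Y), (21,Y), (22,X), (24,X), (26,X), (28,X), (29,X), (30,Y), (31,Y)
ranks: 5->1, 8->2, 11->3, 13->4, 15->5, 18->6, 19->7, 21->8, 22->9, 24->10, 26->11, 28->12, 29->13, 30->14, 31->15
Step 2: Rank sum for X: R1 = 1 + 4 + 6 + 9 + 10 + 11 + 12 + 13 = 66.
Step 3: U_X = R1 - n1(n1+1)/2 = 66 - 8*9/2 = 66 - 36 = 30.
       U_Y = n1*n2 - U_X = 56 - 30 = 26.
Step 4: No ties, so the exact null distribution of U (based on enumerating the C(15,8) = 6435 equally likely rank assignments) gives the two-sided p-value.
Step 5: p-value = 0.866511; compare to alpha = 0.1. fail to reject H0.

U_X = 30, p = 0.866511, fail to reject H0 at alpha = 0.1.


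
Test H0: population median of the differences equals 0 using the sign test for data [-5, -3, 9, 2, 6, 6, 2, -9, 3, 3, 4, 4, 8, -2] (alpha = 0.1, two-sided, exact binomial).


Step 1: Discard zero differences. Original n = 14; n_eff = number of nonzero differences = 14.
Nonzero differences (with sign): -5, -3, +9, +2, +6, +6, +2, -9, +3, +3, +4, +4, +8, -2
Step 2: Count signs: positive = 10, negative = 4.
Step 3: Under H0: P(positive) = 0.5, so the number of positives S ~ Bin(14, 0.5).
Step 4: Two-sided exact p-value = sum of Bin(14,0.5) probabilities at or below the observed probability = 0.179565.
Step 5: alpha = 0.1. fail to reject H0.

n_eff = 14, pos = 10, neg = 4, p = 0.179565, fail to reject H0.


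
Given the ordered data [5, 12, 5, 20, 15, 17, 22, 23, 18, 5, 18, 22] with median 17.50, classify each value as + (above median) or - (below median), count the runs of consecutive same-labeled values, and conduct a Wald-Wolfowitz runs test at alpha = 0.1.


Step 1: Compute median = 17.50; label A = above, B = below.
Labels in order: BBBABBAAABAA  (n_A = 6, n_B = 6)
Step 2: Count runs R = 6.
Step 3: Under H0 (random ordering), E[R] = 2*n_A*n_B/(n_A+n_B) + 1 = 2*6*6/12 + 1 = 7.0000.
        Var[R] = 2*n_A*n_B*(2*n_A*n_B - n_A - n_B) / ((n_A+n_B)^2 * (n_A+n_B-1)) = 4320/1584 = 2.7273.
        SD[R] = 1.6514.
Step 4: Continuity-corrected z = (R + 0.5 - E[R]) / SD[R] = (6 + 0.5 - 7.0000) / 1.6514 = -0.3028.
Step 5: Two-sided p-value via normal approximation = 2*(1 - Phi(|z|)) = 0.762069.
Step 6: alpha = 0.1. fail to reject H0.

R = 6, z = -0.3028, p = 0.762069, fail to reject H0.


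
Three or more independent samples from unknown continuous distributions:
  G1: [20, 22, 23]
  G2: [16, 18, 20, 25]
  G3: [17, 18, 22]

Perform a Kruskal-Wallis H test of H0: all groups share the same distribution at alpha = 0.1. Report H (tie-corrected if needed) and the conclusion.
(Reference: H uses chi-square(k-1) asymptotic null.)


Step 1: Combine all N = 10 observations and assign midranks.
sorted (value, group, rank): (16,G2,1), (17,G3,2), (18,G2,3.5), (18,G3,3.5), (20,G1,5.5), (20,G2,5.5), (22,G1,7.5), (22,G3,7.5), (23,G1,9), (25,G2,10)
Step 2: Sum ranks within each group.
R_1 = 22 (n_1 = 3)
R_2 = 20 (n_2 = 4)
R_3 = 13 (n_3 = 3)
Step 3: H = 12/(N(N+1)) * sum(R_i^2/n_i) - 3(N+1)
     = 12/(10*11) * (22^2/3 + 20^2/4 + 13^2/3) - 3*11
     = 0.109091 * 317.667 - 33
     = 1.654545.
Step 4: Ties present; correction factor C = 1 - 18/(10^3 - 10) = 0.981818. Corrected H = 1.654545 / 0.981818 = 1.685185.
Step 5: Under H0, H ~ chi^2(2); p-value = 0.430593.
Step 6: alpha = 0.1. fail to reject H0.

H = 1.6852, df = 2, p = 0.430593, fail to reject H0.


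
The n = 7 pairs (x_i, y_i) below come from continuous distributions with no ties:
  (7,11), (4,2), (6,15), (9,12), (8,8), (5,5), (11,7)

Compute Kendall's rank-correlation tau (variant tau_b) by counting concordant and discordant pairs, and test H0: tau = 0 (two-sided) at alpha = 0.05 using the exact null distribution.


Step 1: Enumerate the 21 unordered pairs (i,j) with i<j and classify each by sign(x_j-x_i) * sign(y_j-y_i).
  (1,2):dx=-3,dy=-9->C; (1,3):dx=-1,dy=+4->D; (1,4):dx=+2,dy=+1->C; (1,5):dx=+1,dy=-3->D
  (1,6):dx=-2,dy=-6->C; (1,7):dx=+4,dy=-4->D; (2,3):dx=+2,dy=+13->C; (2,4):dx=+5,dy=+10->C
  (2,5):dx=+4,dy=+6->C; (2,6):dx=+1,dy=+3->C; (2,7):dx=+7,dy=+5->C; (3,4):dx=+3,dy=-3->D
  (3,5):dx=+2,dy=-7->D; (3,6):dx=-1,dy=-10->C; (3,7):dx=+5,dy=-8->D; (4,5):dx=-1,dy=-4->C
  (4,6):dx=-4,dy=-7->C; (4,7):dx=+2,dy=-5->D; (5,6):dx=-3,dy=-3->C; (5,7):dx=+3,dy=-1->D
  (6,7):dx=+6,dy=+2->C
Step 2: C = 13, D = 8, total pairs = 21.
Step 3: tau = (C - D)/(n(n-1)/2) = (13 - 8)/21 = 0.238095.
Step 4: Exact two-sided p-value (enumerate n! = 5040 permutations of y under H0): p = 0.561905.
Step 5: alpha = 0.05. fail to reject H0.

tau_b = 0.2381 (C=13, D=8), p = 0.561905, fail to reject H0.


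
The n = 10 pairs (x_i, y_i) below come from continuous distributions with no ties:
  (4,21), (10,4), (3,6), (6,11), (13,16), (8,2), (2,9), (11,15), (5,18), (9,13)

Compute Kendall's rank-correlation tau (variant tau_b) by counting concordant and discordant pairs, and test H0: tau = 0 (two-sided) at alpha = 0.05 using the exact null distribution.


Step 1: Enumerate the 45 unordered pairs (i,j) with i<j and classify each by sign(x_j-x_i) * sign(y_j-y_i).
  (1,2):dx=+6,dy=-17->D; (1,3):dx=-1,dy=-15->C; (1,4):dx=+2,dy=-10->D; (1,5):dx=+9,dy=-5->D
  (1,6):dx=+4,dy=-19->D; (1,7):dx=-2,dy=-12->C; (1,8):dx=+7,dy=-6->D; (1,9):dx=+1,dy=-3->D
  (1,10):dx=+5,dy=-8->D; (2,3):dx=-7,dy=+2->D; (2,4):dx=-4,dy=+7->D; (2,5):dx=+3,dy=+12->C
  (2,6):dx=-2,dy=-2->C; (2,7):dx=-8,dy=+5->D; (2,8):dx=+1,dy=+11->C; (2,9):dx=-5,dy=+14->D
  (2,10):dx=-1,dy=+9->D; (3,4):dx=+3,dy=+5->C; (3,5):dx=+10,dy=+10->C; (3,6):dx=+5,dy=-4->D
  (3,7):dx=-1,dy=+3->D; (3,8):dx=+8,dy=+9->C; (3,9):dx=+2,dy=+12->C; (3,10):dx=+6,dy=+7->C
  (4,5):dx=+7,dy=+5->C; (4,6):dx=+2,dy=-9->D; (4,7):dx=-4,dy=-2->C; (4,8):dx=+5,dy=+4->C
  (4,9):dx=-1,dy=+7->D; (4,10):dx=+3,dy=+2->C; (5,6):dx=-5,dy=-14->C; (5,7):dx=-11,dy=-7->C
  (5,8):dx=-2,dy=-1->C; (5,9):dx=-8,dy=+2->D; (5,10):dx=-4,dy=-3->C; (6,7):dx=-6,dy=+7->D
  (6,8):dx=+3,dy=+13->C; (6,9):dx=-3,dy=+16->D; (6,10):dx=+1,dy=+11->C; (7,8):dx=+9,dy=+6->C
  (7,9):dx=+3,dy=+9->C; (7,10):dx=+7,dy=+4->C; (8,9):dx=-6,dy=+3->D; (8,10):dx=-2,dy=-2->C
  (9,10):dx=+4,dy=-5->D
Step 2: C = 24, D = 21, total pairs = 45.
Step 3: tau = (C - D)/(n(n-1)/2) = (24 - 21)/45 = 0.066667.
Step 4: Exact two-sided p-value (enumerate n! = 3628800 permutations of y under H0): p = 0.861801.
Step 5: alpha = 0.05. fail to reject H0.

tau_b = 0.0667 (C=24, D=21), p = 0.861801, fail to reject H0.


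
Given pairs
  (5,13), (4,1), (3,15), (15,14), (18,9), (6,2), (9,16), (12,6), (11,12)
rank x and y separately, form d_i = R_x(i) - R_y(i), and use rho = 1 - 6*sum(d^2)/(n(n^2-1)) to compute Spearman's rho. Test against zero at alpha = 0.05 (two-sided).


Step 1: Rank x and y separately (midranks; no ties here).
rank(x): 5->3, 4->2, 3->1, 15->8, 18->9, 6->4, 9->5, 12->7, 11->6
rank(y): 13->6, 1->1, 15->8, 14->7, 9->4, 2->2, 16->9, 6->3, 12->5
Step 2: d_i = R_x(i) - R_y(i); compute d_i^2.
  (3-6)^2=9, (2-1)^2=1, (1-8)^2=49, (8-7)^2=1, (9-4)^2=25, (4-2)^2=4, (5-9)^2=16, (7-3)^2=16, (6-5)^2=1
sum(d^2) = 122.
Step 3: rho = 1 - 6*122 / (9*(9^2 - 1)) = 1 - 732/720 = -0.016667.
Step 4: Under H0, t = rho * sqrt((n-2)/(1-rho^2)) = -0.0441 ~ t(7).
Step 5: Two-sided p-value from the t-distribution with 7 df = 0.966055.
Step 6: alpha = 0.05. fail to reject H0.

rho = -0.0167, p = 0.966055, fail to reject H0 at alpha = 0.05.


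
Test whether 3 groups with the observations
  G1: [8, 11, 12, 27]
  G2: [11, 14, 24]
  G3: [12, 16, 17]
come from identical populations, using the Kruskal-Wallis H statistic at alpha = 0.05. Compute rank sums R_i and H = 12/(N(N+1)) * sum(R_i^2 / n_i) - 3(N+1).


Step 1: Combine all N = 10 observations and assign midranks.
sorted (value, group, rank): (8,G1,1), (11,G1,2.5), (11,G2,2.5), (12,G1,4.5), (12,G3,4.5), (14,G2,6), (16,G3,7), (17,G3,8), (24,G2,9), (27,G1,10)
Step 2: Sum ranks within each group.
R_1 = 18 (n_1 = 4)
R_2 = 17.5 (n_2 = 3)
R_3 = 19.5 (n_3 = 3)
Step 3: H = 12/(N(N+1)) * sum(R_i^2/n_i) - 3(N+1)
     = 12/(10*11) * (18^2/4 + 17.5^2/3 + 19.5^2/3) - 3*11
     = 0.109091 * 309.833 - 33
     = 0.800000.
Step 4: Ties present; correction factor C = 1 - 12/(10^3 - 10) = 0.987879. Corrected H = 0.800000 / 0.987879 = 0.809816.
Step 5: Under H0, H ~ chi^2(2); p-value = 0.667038.
Step 6: alpha = 0.05. fail to reject H0.

H = 0.8098, df = 2, p = 0.667038, fail to reject H0.


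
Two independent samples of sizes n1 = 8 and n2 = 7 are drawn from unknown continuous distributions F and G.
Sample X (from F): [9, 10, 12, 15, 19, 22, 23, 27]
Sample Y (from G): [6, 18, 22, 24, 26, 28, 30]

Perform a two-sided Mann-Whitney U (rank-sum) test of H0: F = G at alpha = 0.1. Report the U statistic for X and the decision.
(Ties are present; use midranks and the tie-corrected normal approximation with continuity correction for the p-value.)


Step 1: Combine and sort all 15 observations; assign midranks.
sorted (value, group): (6,Y), (9,X), (10,X), (12,X), (15,X), (18,Y), (19,X), (22,X), (22,Y), (23,X), (24,Y), (26,Y), (27,X), (28,Y), (30,Y)
ranks: 6->1, 9->2, 10->3, 12->4, 15->5, 18->6, 19->7, 22->8.5, 22->8.5, 23->10, 24->11, 26->12, 27->13, 28->14, 30->15
Step 2: Rank sum for X: R1 = 2 + 3 + 4 + 5 + 7 + 8.5 + 10 + 13 = 52.5.
Step 3: U_X = R1 - n1(n1+1)/2 = 52.5 - 8*9/2 = 52.5 - 36 = 16.5.
       U_Y = n1*n2 - U_X = 56 - 16.5 = 39.5.
Step 4: Ties are present, so use the tie-corrected normal approximation (with continuity correction) for the p-value.
Step 5: p-value = 0.202614; compare to alpha = 0.1. fail to reject H0.

U_X = 16.5, p = 0.202614, fail to reject H0 at alpha = 0.1.


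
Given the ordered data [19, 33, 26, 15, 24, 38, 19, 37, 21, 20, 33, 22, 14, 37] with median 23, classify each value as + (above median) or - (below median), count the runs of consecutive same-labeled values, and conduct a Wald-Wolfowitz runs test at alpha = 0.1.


Step 1: Compute median = 23; label A = above, B = below.
Labels in order: BAABAABABBABBA  (n_A = 7, n_B = 7)
Step 2: Count runs R = 10.
Step 3: Under H0 (random ordering), E[R] = 2*n_A*n_B/(n_A+n_B) + 1 = 2*7*7/14 + 1 = 8.0000.
        Var[R] = 2*n_A*n_B*(2*n_A*n_B - n_A - n_B) / ((n_A+n_B)^2 * (n_A+n_B-1)) = 8232/2548 = 3.2308.
        SD[R] = 1.7974.
Step 4: Continuity-corrected z = (R - 0.5 - E[R]) / SD[R] = (10 - 0.5 - 8.0000) / 1.7974 = 0.8345.
Step 5: Two-sided p-value via normal approximation = 2*(1 - Phi(|z|)) = 0.403986.
Step 6: alpha = 0.1. fail to reject H0.

R = 10, z = 0.8345, p = 0.403986, fail to reject H0.


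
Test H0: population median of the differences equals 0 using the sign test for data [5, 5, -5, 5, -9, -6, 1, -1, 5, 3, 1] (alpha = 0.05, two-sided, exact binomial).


Step 1: Discard zero differences. Original n = 11; n_eff = number of nonzero differences = 11.
Nonzero differences (with sign): +5, +5, -5, +5, -9, -6, +1, -1, +5, +3, +1
Step 2: Count signs: positive = 7, negative = 4.
Step 3: Under H0: P(positive) = 0.5, so the number of positives S ~ Bin(11, 0.5).
Step 4: Two-sided exact p-value = sum of Bin(11,0.5) probabilities at or below the observed probability = 0.548828.
Step 5: alpha = 0.05. fail to reject H0.

n_eff = 11, pos = 7, neg = 4, p = 0.548828, fail to reject H0.


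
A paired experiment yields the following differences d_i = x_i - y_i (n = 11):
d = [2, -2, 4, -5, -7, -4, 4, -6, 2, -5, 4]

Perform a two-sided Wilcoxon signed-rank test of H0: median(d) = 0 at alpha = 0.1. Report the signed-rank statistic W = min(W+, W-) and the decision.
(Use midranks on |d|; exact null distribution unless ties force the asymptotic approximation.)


Step 1: Drop any zero differences (none here) and take |d_i|.
|d| = [2, 2, 4, 5, 7, 4, 4, 6, 2, 5, 4]
Step 2: Midrank |d_i| (ties get averaged ranks).
ranks: |2|->2, |2|->2, |4|->5.5, |5|->8.5, |7|->11, |4|->5.5, |4|->5.5, |6|->10, |2|->2, |5|->8.5, |4|->5.5
Step 3: Attach original signs; sum ranks with positive sign and with negative sign.
W+ = 2 + 5.5 + 5.5 + 2 + 5.5 = 20.5
W- = 2 + 8.5 + 11 + 5.5 + 10 + 8.5 = 45.5
(Check: W+ + W- = 66 should equal n(n+1)/2 = 66.)
Step 4: Test statistic W = min(W+, W-) = 20.5.
Step 5: Ties in |d|, so use the tie-corrected normal approximation.
        E[W] = n(n+1)/4 = 11*12/4 = 33.
        Tie groups: |d|=2 (t=3), |d|=4 (t=4), |d|=5 (t=2); sum(t^3 - t) = 90.
        Var[W] = n(n+1)(2n+1)/24 - sum(t^3-t)/48 = 3036/24 - 90/48 = 124.625.
        z = (W - E[W]) / sqrt(Var[W]) = (20.5 - 33) / 11.1636 = -1.1197.
        Two-sided p = 2*Phi(z) = 0.262835.
Step 6: alpha = 0.1. fail to reject H0.

W+ = 20.5, W- = 45.5, W = min = 20.5, p = 0.262835, fail to reject H0.


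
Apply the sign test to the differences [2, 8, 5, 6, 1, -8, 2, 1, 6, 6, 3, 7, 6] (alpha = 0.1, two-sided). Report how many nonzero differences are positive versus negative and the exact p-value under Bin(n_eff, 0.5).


Step 1: Discard zero differences. Original n = 13; n_eff = number of nonzero differences = 13.
Nonzero differences (with sign): +2, +8, +5, +6, +1, -8, +2, +1, +6, +6, +3, +7, +6
Step 2: Count signs: positive = 12, negative = 1.
Step 3: Under H0: P(positive) = 0.5, so the number of positives S ~ Bin(13, 0.5).
Step 4: Two-sided exact p-value = sum of Bin(13,0.5) probabilities at or below the observed probability = 0.003418.
Step 5: alpha = 0.1. reject H0.

n_eff = 13, pos = 12, neg = 1, p = 0.003418, reject H0.


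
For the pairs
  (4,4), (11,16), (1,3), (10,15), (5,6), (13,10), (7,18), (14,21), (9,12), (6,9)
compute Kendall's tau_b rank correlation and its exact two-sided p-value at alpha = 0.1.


Step 1: Enumerate the 45 unordered pairs (i,j) with i<j and classify each by sign(x_j-x_i) * sign(y_j-y_i).
  (1,2):dx=+7,dy=+12->C; (1,3):dx=-3,dy=-1->C; (1,4):dx=+6,dy=+11->C; (1,5):dx=+1,dy=+2->C
  (1,6):dx=+9,dy=+6->C; (1,7):dx=+3,dy=+14->C; (1,8):dx=+10,dy=+17->C; (1,9):dx=+5,dy=+8->C
  (1,10):dx=+2,dy=+5->C; (2,3):dx=-10,dy=-13->C; (2,4):dx=-1,dy=-1->C; (2,5):dx=-6,dy=-10->C
  (2,6):dx=+2,dy=-6->D; (2,7):dx=-4,dy=+2->D; (2,8):dx=+3,dy=+5->C; (2,9):dx=-2,dy=-4->C
  (2,10):dx=-5,dy=-7->C; (3,4):dx=+9,dy=+12->C; (3,5):dx=+4,dy=+3->C; (3,6):dx=+12,dy=+7->C
  (3,7):dx=+6,dy=+15->C; (3,8):dx=+13,dy=+18->C; (3,9):dx=+8,dy=+9->C; (3,10):dx=+5,dy=+6->C
  (4,5):dx=-5,dy=-9->C; (4,6):dx=+3,dy=-5->D; (4,7):dx=-3,dy=+3->D; (4,8):dx=+4,dy=+6->C
  (4,9):dx=-1,dy=-3->C; (4,10):dx=-4,dy=-6->C; (5,6):dx=+8,dy=+4->C; (5,7):dx=+2,dy=+12->C
  (5,8):dx=+9,dy=+15->C; (5,9):dx=+4,dy=+6->C; (5,10):dx=+1,dy=+3->C; (6,7):dx=-6,dy=+8->D
  (6,8):dx=+1,dy=+11->C; (6,9):dx=-4,dy=+2->D; (6,10):dx=-7,dy=-1->C; (7,8):dx=+7,dy=+3->C
  (7,9):dx=+2,dy=-6->D; (7,10):dx=-1,dy=-9->C; (8,9):dx=-5,dy=-9->C; (8,10):dx=-8,dy=-12->C
  (9,10):dx=-3,dy=-3->C
Step 2: C = 38, D = 7, total pairs = 45.
Step 3: tau = (C - D)/(n(n-1)/2) = (38 - 7)/45 = 0.688889.
Step 4: Exact two-sided p-value (enumerate n! = 3628800 permutations of y under H0): p = 0.004687.
Step 5: alpha = 0.1. reject H0.

tau_b = 0.6889 (C=38, D=7), p = 0.004687, reject H0.


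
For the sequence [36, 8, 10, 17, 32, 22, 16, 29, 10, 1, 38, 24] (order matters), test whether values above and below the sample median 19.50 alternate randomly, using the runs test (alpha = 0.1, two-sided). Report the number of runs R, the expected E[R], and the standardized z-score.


Step 1: Compute median = 19.50; label A = above, B = below.
Labels in order: ABBBAABABBAA  (n_A = 6, n_B = 6)
Step 2: Count runs R = 7.
Step 3: Under H0 (random ordering), E[R] = 2*n_A*n_B/(n_A+n_B) + 1 = 2*6*6/12 + 1 = 7.0000.
        Var[R] = 2*n_A*n_B*(2*n_A*n_B - n_A - n_B) / ((n_A+n_B)^2 * (n_A+n_B-1)) = 4320/1584 = 2.7273.
        SD[R] = 1.6514.
Step 4: R = E[R], so z = 0 with no continuity correction.
Step 5: Two-sided p-value via normal approximation = 2*(1 - Phi(|z|)) = 1.000000.
Step 6: alpha = 0.1. fail to reject H0.

R = 7, z = 0.0000, p = 1.000000, fail to reject H0.


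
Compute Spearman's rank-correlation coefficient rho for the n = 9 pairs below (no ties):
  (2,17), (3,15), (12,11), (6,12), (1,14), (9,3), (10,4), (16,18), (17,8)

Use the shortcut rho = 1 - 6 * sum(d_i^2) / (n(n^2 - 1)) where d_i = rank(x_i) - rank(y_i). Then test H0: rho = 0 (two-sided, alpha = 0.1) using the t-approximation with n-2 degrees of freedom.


Step 1: Rank x and y separately (midranks; no ties here).
rank(x): 2->2, 3->3, 12->7, 6->4, 1->1, 9->5, 10->6, 16->8, 17->9
rank(y): 17->8, 15->7, 11->4, 12->5, 14->6, 3->1, 4->2, 18->9, 8->3
Step 2: d_i = R_x(i) - R_y(i); compute d_i^2.
  (2-8)^2=36, (3-7)^2=16, (7-4)^2=9, (4-5)^2=1, (1-6)^2=25, (5-1)^2=16, (6-2)^2=16, (8-9)^2=1, (9-3)^2=36
sum(d^2) = 156.
Step 3: rho = 1 - 6*156 / (9*(9^2 - 1)) = 1 - 936/720 = -0.300000.
Step 4: Under H0, t = rho * sqrt((n-2)/(1-rho^2)) = -0.8321 ~ t(7).
Step 5: Two-sided p-value from the t-distribution with 7 df = 0.432845.
Step 6: alpha = 0.1. fail to reject H0.

rho = -0.3000, p = 0.432845, fail to reject H0 at alpha = 0.1.


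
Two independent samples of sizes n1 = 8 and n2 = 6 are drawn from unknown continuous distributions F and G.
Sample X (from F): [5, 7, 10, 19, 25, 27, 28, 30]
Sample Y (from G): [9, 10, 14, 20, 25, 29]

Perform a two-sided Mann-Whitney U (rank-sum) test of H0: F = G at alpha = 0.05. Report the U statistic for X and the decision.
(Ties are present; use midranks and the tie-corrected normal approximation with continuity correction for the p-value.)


Step 1: Combine and sort all 14 observations; assign midranks.
sorted (value, group): (5,X), (7,X), (9,Y), (10,X), (10,Y), (14,Y), (19,X), (20,Y), (25,X), (25,Y), (27,X), (28,X), (29,Y), (30,X)
ranks: 5->1, 7->2, 9->3, 10->4.5, 10->4.5, 14->6, 19->7, 20->8, 25->9.5, 25->9.5, 27->11, 28->12, 29->13, 30->14
Step 2: Rank sum for X: R1 = 1 + 2 + 4.5 + 7 + 9.5 + 11 + 12 + 14 = 61.
Step 3: U_X = R1 - n1(n1+1)/2 = 61 - 8*9/2 = 61 - 36 = 25.
       U_Y = n1*n2 - U_X = 48 - 25 = 23.
Step 4: Ties are present, so use the tie-corrected normal approximation (with continuity correction) for the p-value.
Step 5: p-value = 0.948419; compare to alpha = 0.05. fail to reject H0.

U_X = 25, p = 0.948419, fail to reject H0 at alpha = 0.05.


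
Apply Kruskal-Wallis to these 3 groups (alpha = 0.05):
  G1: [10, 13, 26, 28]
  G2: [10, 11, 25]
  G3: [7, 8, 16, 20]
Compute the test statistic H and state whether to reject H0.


Step 1: Combine all N = 11 observations and assign midranks.
sorted (value, group, rank): (7,G3,1), (8,G3,2), (10,G1,3.5), (10,G2,3.5), (11,G2,5), (13,G1,6), (16,G3,7), (20,G3,8), (25,G2,9), (26,G1,10), (28,G1,11)
Step 2: Sum ranks within each group.
R_1 = 30.5 (n_1 = 4)
R_2 = 17.5 (n_2 = 3)
R_3 = 18 (n_3 = 4)
Step 3: H = 12/(N(N+1)) * sum(R_i^2/n_i) - 3(N+1)
     = 12/(11*12) * (30.5^2/4 + 17.5^2/3 + 18^2/4) - 3*12
     = 0.090909 * 415.646 - 36
     = 1.785985.
Step 4: Ties present; correction factor C = 1 - 6/(11^3 - 11) = 0.995455. Corrected H = 1.785985 / 0.995455 = 1.794140.
Step 5: Under H0, H ~ chi^2(2); p-value = 0.407763.
Step 6: alpha = 0.05. fail to reject H0.

H = 1.7941, df = 2, p = 0.407763, fail to reject H0.


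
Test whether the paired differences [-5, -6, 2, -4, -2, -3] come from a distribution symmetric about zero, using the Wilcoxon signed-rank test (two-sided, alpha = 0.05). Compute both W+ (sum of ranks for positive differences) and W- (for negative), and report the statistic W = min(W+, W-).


Step 1: Drop any zero differences (none here) and take |d_i|.
|d| = [5, 6, 2, 4, 2, 3]
Step 2: Midrank |d_i| (ties get averaged ranks).
ranks: |5|->5, |6|->6, |2|->1.5, |4|->4, |2|->1.5, |3|->3
Step 3: Attach original signs; sum ranks with positive sign and with negative sign.
W+ = 1.5 = 1.5
W- = 5 + 6 + 4 + 1.5 + 3 = 19.5
(Check: W+ + W- = 21 should equal n(n+1)/2 = 21.)
Step 4: Test statistic W = min(W+, W-) = 1.5.
Step 5: Ties in |d|, so use the tie-corrected normal approximation.
        E[W] = n(n+1)/4 = 6*7/4 = 10.5.
        Tie groups: |d|=2 (t=2); sum(t^3 - t) = 6.
        Var[W] = n(n+1)(2n+1)/24 - sum(t^3-t)/48 = 546/24 - 6/48 = 22.625.
        z = (W - E[W]) / sqrt(Var[W]) = (1.5 - 10.5) / 4.7566 = -1.8921.
        Two-sided p = 2*Phi(z) = 0.058475.
Step 6: alpha = 0.05. fail to reject H0.

W+ = 1.5, W- = 19.5, W = min = 1.5, p = 0.058475, fail to reject H0.


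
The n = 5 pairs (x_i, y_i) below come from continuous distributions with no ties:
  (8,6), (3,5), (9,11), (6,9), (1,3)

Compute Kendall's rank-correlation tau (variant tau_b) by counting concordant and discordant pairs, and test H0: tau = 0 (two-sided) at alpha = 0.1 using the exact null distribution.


Step 1: Enumerate the 10 unordered pairs (i,j) with i<j and classify each by sign(x_j-x_i) * sign(y_j-y_i).
  (1,2):dx=-5,dy=-1->C; (1,3):dx=+1,dy=+5->C; (1,4):dx=-2,dy=+3->D; (1,5):dx=-7,dy=-3->C
  (2,3):dx=+6,dy=+6->C; (2,4):dx=+3,dy=+4->C; (2,5):dx=-2,dy=-2->C; (3,4):dx=-3,dy=-2->C
  (3,5):dx=-8,dy=-8->C; (4,5):dx=-5,dy=-6->C
Step 2: C = 9, D = 1, total pairs = 10.
Step 3: tau = (C - D)/(n(n-1)/2) = (9 - 1)/10 = 0.800000.
Step 4: Exact two-sided p-value (enumerate n! = 120 permutations of y under H0): p = 0.083333.
Step 5: alpha = 0.1. reject H0.

tau_b = 0.8000 (C=9, D=1), p = 0.083333, reject H0.


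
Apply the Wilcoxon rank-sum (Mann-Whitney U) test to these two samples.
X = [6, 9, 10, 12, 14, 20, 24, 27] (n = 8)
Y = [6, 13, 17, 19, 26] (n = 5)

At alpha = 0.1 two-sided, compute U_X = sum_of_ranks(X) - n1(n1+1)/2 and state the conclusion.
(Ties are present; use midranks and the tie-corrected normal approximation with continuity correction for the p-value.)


Step 1: Combine and sort all 13 observations; assign midranks.
sorted (value, group): (6,X), (6,Y), (9,X), (10,X), (12,X), (13,Y), (14,X), (17,Y), (19,Y), (20,X), (24,X), (26,Y), (27,X)
ranks: 6->1.5, 6->1.5, 9->3, 10->4, 12->5, 13->6, 14->7, 17->8, 19->9, 20->10, 24->11, 26->12, 27->13
Step 2: Rank sum for X: R1 = 1.5 + 3 + 4 + 5 + 7 + 10 + 11 + 13 = 54.5.
Step 3: U_X = R1 - n1(n1+1)/2 = 54.5 - 8*9/2 = 54.5 - 36 = 18.5.
       U_Y = n1*n2 - U_X = 40 - 18.5 = 21.5.
Step 4: Ties are present, so use the tie-corrected normal approximation (with continuity correction) for the p-value.
Step 5: p-value = 0.883458; compare to alpha = 0.1. fail to reject H0.

U_X = 18.5, p = 0.883458, fail to reject H0 at alpha = 0.1.


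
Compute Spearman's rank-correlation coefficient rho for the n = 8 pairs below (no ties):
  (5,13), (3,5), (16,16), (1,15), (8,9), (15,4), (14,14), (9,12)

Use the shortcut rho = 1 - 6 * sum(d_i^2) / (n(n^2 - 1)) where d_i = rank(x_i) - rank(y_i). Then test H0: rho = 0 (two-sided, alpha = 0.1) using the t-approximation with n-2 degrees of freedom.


Step 1: Rank x and y separately (midranks; no ties here).
rank(x): 5->3, 3->2, 16->8, 1->1, 8->4, 15->7, 14->6, 9->5
rank(y): 13->5, 5->2, 16->8, 15->7, 9->3, 4->1, 14->6, 12->4
Step 2: d_i = R_x(i) - R_y(i); compute d_i^2.
  (3-5)^2=4, (2-2)^2=0, (8-8)^2=0, (1-7)^2=36, (4-3)^2=1, (7-1)^2=36, (6-6)^2=0, (5-4)^2=1
sum(d^2) = 78.
Step 3: rho = 1 - 6*78 / (8*(8^2 - 1)) = 1 - 468/504 = 0.071429.
Step 4: Under H0, t = rho * sqrt((n-2)/(1-rho^2)) = 0.1754 ~ t(6).
Step 5: Two-sided p-value from the t-distribution with 6 df = 0.866526.
Step 6: alpha = 0.1. fail to reject H0.

rho = 0.0714, p = 0.866526, fail to reject H0 at alpha = 0.1.
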